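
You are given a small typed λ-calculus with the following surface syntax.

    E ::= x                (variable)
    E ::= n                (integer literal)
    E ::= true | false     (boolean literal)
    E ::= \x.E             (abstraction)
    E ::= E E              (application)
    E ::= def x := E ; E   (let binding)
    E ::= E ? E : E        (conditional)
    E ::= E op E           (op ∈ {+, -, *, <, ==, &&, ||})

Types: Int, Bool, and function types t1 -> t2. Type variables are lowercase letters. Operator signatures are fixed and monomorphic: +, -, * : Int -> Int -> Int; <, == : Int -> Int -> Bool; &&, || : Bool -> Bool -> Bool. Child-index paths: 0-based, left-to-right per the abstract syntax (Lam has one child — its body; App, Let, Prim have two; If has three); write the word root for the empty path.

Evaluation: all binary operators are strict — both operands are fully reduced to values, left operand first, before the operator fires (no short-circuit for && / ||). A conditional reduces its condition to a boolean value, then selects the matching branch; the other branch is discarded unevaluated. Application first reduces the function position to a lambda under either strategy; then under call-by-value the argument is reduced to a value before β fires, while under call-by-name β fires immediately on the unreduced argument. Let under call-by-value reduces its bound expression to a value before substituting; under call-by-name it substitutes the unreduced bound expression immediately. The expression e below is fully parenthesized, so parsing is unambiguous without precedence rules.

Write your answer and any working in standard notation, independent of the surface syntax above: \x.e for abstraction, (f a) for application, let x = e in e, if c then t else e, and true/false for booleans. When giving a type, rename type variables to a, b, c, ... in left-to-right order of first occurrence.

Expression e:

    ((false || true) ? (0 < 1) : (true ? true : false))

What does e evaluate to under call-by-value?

Derivation:
step 0: (if (false || true) then (0 < 1) else (if true then true else false))
step 1: [delta@0] (if true then (0 < 1) else (if true then true else false))
step 2: [if@root] (0 < 1)
step 3: [delta@root] true

Answer: true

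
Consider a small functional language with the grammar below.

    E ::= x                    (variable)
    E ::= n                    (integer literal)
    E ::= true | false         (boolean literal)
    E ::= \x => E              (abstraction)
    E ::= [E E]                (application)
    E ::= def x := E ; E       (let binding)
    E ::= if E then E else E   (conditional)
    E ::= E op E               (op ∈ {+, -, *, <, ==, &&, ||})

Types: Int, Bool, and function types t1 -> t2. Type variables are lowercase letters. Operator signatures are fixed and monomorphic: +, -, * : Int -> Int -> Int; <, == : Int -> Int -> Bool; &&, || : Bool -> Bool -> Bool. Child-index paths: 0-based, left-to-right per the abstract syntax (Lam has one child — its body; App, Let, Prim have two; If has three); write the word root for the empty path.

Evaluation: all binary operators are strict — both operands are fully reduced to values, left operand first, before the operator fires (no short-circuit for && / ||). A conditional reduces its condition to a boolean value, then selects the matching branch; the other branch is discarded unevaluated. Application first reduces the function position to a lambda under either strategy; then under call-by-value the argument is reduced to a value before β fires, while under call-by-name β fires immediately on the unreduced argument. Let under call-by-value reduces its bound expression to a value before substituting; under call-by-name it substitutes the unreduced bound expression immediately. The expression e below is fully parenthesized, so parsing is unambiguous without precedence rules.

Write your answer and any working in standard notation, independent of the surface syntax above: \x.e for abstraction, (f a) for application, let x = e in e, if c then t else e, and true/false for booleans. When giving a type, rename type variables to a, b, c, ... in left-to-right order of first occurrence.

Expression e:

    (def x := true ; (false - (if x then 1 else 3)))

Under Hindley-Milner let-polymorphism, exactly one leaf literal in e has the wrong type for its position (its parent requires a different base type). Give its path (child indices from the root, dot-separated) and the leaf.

Answer: 1.0 : false

Derivation:
let x : Bool
  unify Bool ~ Int
  FAIL: mismatch Bool ~ Int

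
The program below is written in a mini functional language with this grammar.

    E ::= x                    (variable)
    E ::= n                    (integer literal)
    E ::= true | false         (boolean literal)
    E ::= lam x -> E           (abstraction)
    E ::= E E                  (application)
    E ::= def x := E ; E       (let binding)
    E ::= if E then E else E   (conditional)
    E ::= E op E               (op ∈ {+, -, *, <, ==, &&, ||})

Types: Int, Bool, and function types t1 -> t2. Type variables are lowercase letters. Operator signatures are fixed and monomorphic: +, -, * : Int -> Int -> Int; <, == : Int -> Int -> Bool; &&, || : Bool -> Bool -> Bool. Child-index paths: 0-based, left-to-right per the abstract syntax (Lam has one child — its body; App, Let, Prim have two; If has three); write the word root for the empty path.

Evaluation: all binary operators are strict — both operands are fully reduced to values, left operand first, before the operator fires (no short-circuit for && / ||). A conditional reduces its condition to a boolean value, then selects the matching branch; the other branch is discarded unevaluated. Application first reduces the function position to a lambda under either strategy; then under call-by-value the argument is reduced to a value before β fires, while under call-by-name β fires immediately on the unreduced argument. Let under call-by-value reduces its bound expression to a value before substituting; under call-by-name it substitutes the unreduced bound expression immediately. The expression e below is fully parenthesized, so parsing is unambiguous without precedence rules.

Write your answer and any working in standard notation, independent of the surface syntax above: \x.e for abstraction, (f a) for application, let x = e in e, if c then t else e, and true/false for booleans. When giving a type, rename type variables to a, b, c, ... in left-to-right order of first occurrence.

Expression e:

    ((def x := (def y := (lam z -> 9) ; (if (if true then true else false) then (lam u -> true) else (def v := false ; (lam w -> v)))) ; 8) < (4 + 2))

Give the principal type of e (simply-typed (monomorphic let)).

Working:
\z._ : a -> Int
let y : a -> Int
  unify Bool ~ Bool
  unify Bool ~ Bool
  unify Bool ~ Bool
\u._ : b -> Bool
let v : Bool
v : Bool
\w._ : c -> Bool
  unify b -> Bool ~ c -> Bool
  unify b ~ c
  unify Bool ~ Bool
let x : c -> Bool
  unify Int ~ Int
  unify Int ~ Int
  unify Int ~ Int
  unify Int ~ Int

Answer: Bool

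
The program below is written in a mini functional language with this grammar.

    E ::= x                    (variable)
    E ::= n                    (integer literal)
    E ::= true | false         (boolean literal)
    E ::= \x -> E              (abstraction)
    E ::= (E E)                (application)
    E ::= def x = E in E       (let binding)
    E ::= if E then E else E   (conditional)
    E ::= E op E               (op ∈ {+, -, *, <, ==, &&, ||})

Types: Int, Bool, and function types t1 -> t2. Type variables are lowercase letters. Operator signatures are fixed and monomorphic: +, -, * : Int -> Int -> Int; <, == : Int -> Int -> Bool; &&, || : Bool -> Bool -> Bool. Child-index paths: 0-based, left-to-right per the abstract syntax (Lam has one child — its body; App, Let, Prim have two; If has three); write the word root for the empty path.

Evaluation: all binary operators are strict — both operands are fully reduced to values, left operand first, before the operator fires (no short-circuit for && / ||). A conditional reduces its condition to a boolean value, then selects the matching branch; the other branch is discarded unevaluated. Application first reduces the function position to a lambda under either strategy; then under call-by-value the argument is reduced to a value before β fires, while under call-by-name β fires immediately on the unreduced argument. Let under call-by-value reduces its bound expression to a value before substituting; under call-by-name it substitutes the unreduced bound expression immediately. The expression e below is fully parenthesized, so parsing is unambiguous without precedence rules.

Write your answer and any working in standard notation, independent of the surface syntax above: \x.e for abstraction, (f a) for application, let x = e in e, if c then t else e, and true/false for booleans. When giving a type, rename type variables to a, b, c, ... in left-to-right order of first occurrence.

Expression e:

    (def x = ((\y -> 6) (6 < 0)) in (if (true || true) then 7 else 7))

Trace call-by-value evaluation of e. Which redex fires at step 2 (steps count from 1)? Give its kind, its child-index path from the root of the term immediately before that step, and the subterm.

Trace:
step 0: (let x = ((\y.6) (6 < 0)) in (if (true || true) then 7 else 7))
step 1: [delta@0.1] (let x = ((\y.6) false) in (if (true || true) then 7 else 7))
step 2: [beta@0] (let x = 6 in (if (true || true) then 7 else 7))

Answer: beta at 0 : ((\y.6) false)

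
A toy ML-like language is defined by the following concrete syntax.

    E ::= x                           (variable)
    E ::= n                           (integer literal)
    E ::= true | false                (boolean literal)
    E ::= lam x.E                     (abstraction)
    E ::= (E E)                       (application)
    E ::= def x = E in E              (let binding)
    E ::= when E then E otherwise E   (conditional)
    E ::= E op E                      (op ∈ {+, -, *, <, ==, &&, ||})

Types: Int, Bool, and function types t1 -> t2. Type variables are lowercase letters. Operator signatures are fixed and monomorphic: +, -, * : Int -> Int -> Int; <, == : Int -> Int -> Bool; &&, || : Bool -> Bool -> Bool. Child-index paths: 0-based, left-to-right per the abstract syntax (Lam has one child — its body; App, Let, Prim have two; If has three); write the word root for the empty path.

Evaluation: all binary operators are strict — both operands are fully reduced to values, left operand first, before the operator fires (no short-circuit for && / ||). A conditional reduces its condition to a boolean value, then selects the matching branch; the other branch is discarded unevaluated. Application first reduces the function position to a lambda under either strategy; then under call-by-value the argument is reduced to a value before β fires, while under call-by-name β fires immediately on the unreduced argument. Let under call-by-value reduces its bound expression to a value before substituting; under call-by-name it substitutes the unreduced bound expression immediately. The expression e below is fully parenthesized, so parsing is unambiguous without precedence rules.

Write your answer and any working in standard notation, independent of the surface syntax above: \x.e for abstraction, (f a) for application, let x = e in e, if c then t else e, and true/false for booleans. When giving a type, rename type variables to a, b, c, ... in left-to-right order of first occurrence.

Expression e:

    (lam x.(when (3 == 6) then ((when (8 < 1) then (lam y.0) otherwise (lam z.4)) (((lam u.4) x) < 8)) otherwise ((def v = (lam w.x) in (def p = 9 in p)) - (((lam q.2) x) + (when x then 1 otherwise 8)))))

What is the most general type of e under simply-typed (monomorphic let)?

Answer: Bool -> Int

Trace:
  unify Int ~ Int
  unify Int ~ Int
  unify Bool ~ Bool
  unify Int ~ Int
  unify Int ~ Int
  unify Bool ~ Bool
\y._ : b -> Int
\z._ : c -> Int
  unify b -> Int ~ c -> Int
  unify b ~ c
  unify Int ~ Int
\u._ : d -> Int
x : a
  unify d -> Int ~ a -> e
  unify d ~ a
  unify Int ~ e
_ _ : Int
  unify Int ~ Int
  unify Int ~ Int
  unify c -> Int ~ Bool -> f
  unify c ~ Bool
  unify Int ~ f
_ _ : Int
x : a
\w._ : g -> a
let v : g -> a
let p : Int
p : Int
  unify Int ~ Int
\q._ : h -> Int
x : a
  unify h -> Int ~ a -> i
  unify h ~ a
  unify Int ~ i
_ _ : Int
  unify Int ~ Int
x : a
  unify a ~ Bool
  unify Int ~ Int
  unify Int ~ Int
  unify Int ~ Int
  unify Int ~ Int
\x._ : Bool -> Int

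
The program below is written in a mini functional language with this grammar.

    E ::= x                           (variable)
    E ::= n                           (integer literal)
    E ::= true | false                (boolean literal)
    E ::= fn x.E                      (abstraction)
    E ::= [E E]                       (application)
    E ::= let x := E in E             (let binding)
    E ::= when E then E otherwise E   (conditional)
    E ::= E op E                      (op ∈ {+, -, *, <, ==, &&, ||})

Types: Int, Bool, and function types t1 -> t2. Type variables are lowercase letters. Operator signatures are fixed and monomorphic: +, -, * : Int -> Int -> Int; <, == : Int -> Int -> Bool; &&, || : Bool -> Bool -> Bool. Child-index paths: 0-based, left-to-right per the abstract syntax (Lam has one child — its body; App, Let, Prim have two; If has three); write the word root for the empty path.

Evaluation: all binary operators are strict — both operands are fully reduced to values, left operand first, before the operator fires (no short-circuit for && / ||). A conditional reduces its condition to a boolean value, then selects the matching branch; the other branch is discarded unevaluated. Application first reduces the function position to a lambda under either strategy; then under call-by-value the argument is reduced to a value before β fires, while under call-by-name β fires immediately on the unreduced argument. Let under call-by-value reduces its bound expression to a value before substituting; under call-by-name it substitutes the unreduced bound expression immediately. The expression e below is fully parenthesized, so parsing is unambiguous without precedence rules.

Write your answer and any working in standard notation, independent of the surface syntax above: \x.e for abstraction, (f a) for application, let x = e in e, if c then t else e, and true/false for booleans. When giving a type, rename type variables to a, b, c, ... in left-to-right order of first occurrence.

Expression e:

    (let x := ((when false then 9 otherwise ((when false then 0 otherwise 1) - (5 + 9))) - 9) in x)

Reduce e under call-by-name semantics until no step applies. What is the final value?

Answer: -22

Working:
step 0: (let x = ((if false then 9 else ((if false then 0 else 1) - (5 + 9))) - 9) in x)
step 1: [let@root] ((if false then 9 else ((if false then 0 else 1) - (5 + 9))) - 9)
step 2: [if@0] (((if false then 0 else 1) - (5 + 9)) - 9)
step 3: [if@0.0] ((1 - (5 + 9)) - 9)
step 4: [delta@0.1] ((1 - 14) - 9)
step 5: [delta@0] (-13 - 9)
step 6: [delta@root] -22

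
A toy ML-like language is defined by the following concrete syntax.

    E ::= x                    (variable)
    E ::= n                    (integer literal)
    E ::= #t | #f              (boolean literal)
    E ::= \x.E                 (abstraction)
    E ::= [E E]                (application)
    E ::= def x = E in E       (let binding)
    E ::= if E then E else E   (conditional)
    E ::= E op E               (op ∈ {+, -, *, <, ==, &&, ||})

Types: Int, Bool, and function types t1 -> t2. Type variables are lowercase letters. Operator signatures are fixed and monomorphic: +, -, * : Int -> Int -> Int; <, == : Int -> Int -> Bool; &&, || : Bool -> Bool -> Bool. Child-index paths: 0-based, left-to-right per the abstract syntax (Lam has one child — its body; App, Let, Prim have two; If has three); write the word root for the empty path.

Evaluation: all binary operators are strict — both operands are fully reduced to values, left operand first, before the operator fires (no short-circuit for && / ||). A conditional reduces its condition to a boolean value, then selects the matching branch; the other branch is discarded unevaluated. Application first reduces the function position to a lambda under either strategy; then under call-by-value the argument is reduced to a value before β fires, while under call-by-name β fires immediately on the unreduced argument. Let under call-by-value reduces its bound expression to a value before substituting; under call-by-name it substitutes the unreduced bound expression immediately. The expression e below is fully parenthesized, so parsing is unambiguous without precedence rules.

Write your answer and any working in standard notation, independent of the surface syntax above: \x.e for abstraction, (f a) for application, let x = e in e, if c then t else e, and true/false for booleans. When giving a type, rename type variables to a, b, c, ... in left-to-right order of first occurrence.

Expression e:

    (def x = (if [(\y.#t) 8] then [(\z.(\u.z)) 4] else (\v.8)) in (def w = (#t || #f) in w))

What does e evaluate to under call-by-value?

Answer: true

Trace:
step 0: (let x = (if ((\y.true) 8) then ((\z.(\u.z)) 4) else (\v.8)) in (let w = (true || false) in w))
step 1: [beta@0.0] (let x = (if true then ((\z.(\u.z)) 4) else (\v.8)) in (let w = (true || false) in w))
step 2: [if@0] (let x = ((\z.(\u.z)) 4) in (let w = (true || false) in w))
step 3: [beta@0] (let x = (\u.4) in (let w = (true || false) in w))
step 4: [let@root] (let w = (true || false) in w)
step 5: [delta@0] (let w = true in w)
step 6: [let@root] true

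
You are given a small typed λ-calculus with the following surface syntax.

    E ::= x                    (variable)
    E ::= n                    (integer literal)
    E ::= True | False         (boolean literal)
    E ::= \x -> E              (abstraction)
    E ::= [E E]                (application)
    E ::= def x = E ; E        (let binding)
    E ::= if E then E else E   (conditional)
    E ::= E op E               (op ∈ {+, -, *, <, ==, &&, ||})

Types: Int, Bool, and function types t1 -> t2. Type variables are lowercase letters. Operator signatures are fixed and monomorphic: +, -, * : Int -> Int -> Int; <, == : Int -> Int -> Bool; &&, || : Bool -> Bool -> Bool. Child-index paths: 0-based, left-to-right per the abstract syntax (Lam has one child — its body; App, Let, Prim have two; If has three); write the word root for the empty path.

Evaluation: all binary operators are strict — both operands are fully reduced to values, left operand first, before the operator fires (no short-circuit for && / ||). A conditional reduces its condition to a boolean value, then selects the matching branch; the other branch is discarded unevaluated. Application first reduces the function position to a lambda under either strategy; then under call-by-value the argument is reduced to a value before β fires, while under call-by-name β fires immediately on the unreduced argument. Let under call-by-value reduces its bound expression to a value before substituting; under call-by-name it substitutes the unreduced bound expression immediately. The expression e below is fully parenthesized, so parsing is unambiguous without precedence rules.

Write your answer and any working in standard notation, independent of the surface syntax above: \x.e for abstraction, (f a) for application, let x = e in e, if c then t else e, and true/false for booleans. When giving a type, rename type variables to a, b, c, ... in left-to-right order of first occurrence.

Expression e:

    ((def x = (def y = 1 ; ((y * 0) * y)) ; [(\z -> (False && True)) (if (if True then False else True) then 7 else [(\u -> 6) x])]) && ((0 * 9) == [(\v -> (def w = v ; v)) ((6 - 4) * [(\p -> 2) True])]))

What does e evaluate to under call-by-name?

Trace:
step 0: ((let x = (let y = 1 in ((y * 0) * y)) in ((\z.(false && true)) (if (if true then false else true) then 7 else ((\u.6) x)))) && ((0 * 9) == ((\v.(let w = v in v)) ((6 - 4) * ((\p.2) true)))))
step 1: [let@0] (((\z.(false && true)) (if (if true then false else true) then 7 else ((\u.6) (let y = 1 in ((y * 0) * y))))) && ((0 * 9) == ((\v.(let w = v in v)) ((6 - 4) * ((\p.2) true)))))
step 2: [beta@0] ((false && true) && ((0 * 9) == ((\v.(let w = v in v)) ((6 - 4) * ((\p.2) true)))))
step 3: [delta@0] (false && ((0 * 9) == ((\v.(let w = v in v)) ((6 - 4) * ((\p.2) true)))))
step 4: [delta@1.0] (false && (0 == ((\v.(let w = v in v)) ((6 - 4) * ((\p.2) true)))))
step 5: [beta@1.1] (false && (0 == (let w = ((6 - 4) * ((\p.2) true)) in ((6 - 4) * ((\p.2) true)))))
step 6: [let@1.1] (false && (0 == ((6 - 4) * ((\p.2) true))))
step 7: [delta@1.1.0] (false && (0 == (2 * ((\p.2) true))))
step 8: [beta@1.1.1] (false && (0 == (2 * 2)))
step 9: [delta@1.1] (false && (0 == 4))
step 10: [delta@1] (false && false)
step 11: [delta@root] false

Answer: false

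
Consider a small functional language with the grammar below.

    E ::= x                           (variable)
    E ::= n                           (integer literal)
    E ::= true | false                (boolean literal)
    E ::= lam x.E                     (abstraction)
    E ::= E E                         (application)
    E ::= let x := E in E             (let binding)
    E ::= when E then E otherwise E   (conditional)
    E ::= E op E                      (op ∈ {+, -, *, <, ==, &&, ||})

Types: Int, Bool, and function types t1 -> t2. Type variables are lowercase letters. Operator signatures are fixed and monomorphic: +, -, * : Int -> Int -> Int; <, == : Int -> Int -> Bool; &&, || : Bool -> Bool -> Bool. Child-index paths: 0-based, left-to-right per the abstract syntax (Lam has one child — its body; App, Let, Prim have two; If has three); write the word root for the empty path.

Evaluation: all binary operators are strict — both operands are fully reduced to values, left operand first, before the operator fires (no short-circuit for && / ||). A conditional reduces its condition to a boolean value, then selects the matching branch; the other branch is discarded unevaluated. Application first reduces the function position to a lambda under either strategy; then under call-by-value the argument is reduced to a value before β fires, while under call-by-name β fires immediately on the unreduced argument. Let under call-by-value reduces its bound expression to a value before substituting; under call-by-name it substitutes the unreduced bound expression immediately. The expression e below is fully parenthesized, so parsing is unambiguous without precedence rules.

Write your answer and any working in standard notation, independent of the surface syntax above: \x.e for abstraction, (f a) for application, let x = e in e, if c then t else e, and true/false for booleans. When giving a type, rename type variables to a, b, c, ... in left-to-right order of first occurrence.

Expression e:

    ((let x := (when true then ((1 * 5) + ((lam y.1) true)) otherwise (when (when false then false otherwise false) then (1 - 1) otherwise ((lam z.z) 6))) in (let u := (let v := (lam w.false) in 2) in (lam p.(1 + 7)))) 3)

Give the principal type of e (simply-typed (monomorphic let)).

Answer: Int

Trace:
  unify Bool ~ Bool
  unify Int ~ Int
  unify Int ~ Int
  unify Int ~ Int
\y._ : a -> Int
  unify a -> Int ~ Bool -> b
  unify a ~ Bool
  unify Int ~ b
_ _ : Int
  unify Int ~ Int
  unify Bool ~ Bool
  unify Bool ~ Bool
  unify Bool ~ Bool
  unify Int ~ Int
  unify Int ~ Int
z : c
\z._ : c -> c
  unify c -> c ~ Int -> d
  unify c ~ Int
  unify Int ~ d
_ _ : Int
  unify Int ~ Int
  unify Int ~ Int
let x : Int
\w._ : e -> Bool
let v : e -> Bool
let u : Int
  unify Int ~ Int
  unify Int ~ Int
\p._ : f -> Int
  unify f -> Int ~ Int -> g
  unify f ~ Int
  unify Int ~ g
_ _ : Int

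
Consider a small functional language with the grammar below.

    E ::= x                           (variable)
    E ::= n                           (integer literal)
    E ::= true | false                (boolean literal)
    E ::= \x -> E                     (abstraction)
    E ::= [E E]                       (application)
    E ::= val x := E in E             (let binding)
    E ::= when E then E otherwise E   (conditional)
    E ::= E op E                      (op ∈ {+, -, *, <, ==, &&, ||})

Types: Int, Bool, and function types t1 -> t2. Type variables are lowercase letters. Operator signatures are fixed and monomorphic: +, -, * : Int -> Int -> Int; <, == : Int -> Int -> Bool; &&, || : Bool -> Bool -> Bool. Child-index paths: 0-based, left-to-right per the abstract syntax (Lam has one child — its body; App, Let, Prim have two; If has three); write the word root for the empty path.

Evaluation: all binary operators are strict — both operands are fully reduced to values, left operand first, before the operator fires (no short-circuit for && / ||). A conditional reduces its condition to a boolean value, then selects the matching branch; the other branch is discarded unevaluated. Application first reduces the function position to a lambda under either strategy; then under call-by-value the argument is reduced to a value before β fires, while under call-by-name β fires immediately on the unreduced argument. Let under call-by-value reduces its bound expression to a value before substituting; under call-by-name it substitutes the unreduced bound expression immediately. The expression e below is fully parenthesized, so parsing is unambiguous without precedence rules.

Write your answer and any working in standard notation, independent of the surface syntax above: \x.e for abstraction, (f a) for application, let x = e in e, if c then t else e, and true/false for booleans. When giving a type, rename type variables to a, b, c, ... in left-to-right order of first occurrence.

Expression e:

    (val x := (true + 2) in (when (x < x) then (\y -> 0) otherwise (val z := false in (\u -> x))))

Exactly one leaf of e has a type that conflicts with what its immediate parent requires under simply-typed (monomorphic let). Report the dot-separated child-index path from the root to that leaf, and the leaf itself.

Trace:
  unify Bool ~ Int
  FAIL: mismatch Bool ~ Int

Answer: 0.0 : true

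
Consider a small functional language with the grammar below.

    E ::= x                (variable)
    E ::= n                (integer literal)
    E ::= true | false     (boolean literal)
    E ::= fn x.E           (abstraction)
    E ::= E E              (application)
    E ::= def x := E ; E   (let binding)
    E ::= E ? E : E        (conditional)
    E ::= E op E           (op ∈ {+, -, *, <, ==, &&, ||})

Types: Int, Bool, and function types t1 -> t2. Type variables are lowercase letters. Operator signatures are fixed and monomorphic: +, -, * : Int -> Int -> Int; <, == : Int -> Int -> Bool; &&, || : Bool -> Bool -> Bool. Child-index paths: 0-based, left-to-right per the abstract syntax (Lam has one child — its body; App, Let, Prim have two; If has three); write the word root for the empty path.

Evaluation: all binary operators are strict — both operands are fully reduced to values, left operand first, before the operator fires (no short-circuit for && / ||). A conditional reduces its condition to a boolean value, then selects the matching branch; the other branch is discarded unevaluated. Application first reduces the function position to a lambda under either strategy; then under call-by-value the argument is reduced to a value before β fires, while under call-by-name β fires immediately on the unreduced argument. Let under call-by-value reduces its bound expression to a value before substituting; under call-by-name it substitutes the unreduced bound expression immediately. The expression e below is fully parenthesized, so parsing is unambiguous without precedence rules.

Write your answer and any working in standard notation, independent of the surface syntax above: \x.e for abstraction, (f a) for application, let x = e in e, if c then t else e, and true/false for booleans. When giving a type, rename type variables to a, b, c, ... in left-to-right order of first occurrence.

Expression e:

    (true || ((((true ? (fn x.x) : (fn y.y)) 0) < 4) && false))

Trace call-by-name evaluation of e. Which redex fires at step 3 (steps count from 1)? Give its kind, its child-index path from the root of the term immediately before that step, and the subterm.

Answer: delta at 1.0 : (0 < 4)

Trace:
step 0: (true || ((((if true then (\x.x) else (\y.y)) 0) < 4) && false))
step 1: [if@1.0.0.0] (true || ((((\x.x) 0) < 4) && false))
step 2: [beta@1.0.0] (true || ((0 < 4) && false))
step 3: [delta@1.0] (true || (true && false))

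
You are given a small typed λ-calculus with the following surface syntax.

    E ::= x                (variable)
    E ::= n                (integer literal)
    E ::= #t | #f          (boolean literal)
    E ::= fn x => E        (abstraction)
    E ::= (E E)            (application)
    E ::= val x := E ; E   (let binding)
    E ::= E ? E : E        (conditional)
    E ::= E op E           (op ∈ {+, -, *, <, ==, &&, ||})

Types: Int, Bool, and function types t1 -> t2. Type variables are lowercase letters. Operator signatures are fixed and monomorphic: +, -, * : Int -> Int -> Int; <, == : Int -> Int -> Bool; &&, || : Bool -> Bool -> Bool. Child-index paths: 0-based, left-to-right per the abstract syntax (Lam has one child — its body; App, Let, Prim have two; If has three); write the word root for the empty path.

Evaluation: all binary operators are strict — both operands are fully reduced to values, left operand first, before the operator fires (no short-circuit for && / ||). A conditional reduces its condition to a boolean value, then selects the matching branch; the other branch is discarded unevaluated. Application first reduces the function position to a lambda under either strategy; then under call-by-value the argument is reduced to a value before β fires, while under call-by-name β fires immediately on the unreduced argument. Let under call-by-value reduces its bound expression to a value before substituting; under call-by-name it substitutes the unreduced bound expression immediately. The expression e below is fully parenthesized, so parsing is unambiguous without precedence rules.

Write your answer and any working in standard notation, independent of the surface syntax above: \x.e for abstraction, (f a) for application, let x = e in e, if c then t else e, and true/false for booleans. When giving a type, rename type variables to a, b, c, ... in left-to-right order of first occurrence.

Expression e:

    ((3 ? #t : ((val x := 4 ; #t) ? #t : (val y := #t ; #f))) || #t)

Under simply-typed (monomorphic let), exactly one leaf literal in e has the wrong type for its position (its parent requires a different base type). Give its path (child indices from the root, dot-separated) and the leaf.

Answer: 0.0 : 3

Working:
  unify Int ~ Bool
  FAIL: mismatch Int ~ Bool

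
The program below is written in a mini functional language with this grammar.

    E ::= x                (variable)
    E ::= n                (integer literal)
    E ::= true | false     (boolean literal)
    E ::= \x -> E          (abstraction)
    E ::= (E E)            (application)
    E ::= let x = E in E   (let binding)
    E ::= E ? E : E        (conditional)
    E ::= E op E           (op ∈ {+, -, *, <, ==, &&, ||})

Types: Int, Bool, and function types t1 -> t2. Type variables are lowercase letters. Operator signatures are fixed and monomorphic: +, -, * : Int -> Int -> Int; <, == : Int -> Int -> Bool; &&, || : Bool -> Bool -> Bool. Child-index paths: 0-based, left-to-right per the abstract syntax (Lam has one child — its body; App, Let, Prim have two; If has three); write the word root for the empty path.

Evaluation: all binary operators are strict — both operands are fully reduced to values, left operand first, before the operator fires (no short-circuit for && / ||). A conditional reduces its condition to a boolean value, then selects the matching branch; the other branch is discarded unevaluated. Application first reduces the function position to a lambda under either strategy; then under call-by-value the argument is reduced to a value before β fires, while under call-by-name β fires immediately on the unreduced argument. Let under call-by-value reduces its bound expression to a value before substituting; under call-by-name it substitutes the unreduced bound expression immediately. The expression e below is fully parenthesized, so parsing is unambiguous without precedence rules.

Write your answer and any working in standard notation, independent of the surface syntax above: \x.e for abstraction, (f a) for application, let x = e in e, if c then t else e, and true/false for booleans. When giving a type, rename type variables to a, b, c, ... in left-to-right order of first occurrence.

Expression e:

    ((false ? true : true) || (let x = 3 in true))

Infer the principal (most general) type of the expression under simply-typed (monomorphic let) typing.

Answer: Bool

Trace:
  unify Bool ~ Bool
  unify Bool ~ Bool
  unify Bool ~ Bool
let x : Int
  unify Bool ~ Bool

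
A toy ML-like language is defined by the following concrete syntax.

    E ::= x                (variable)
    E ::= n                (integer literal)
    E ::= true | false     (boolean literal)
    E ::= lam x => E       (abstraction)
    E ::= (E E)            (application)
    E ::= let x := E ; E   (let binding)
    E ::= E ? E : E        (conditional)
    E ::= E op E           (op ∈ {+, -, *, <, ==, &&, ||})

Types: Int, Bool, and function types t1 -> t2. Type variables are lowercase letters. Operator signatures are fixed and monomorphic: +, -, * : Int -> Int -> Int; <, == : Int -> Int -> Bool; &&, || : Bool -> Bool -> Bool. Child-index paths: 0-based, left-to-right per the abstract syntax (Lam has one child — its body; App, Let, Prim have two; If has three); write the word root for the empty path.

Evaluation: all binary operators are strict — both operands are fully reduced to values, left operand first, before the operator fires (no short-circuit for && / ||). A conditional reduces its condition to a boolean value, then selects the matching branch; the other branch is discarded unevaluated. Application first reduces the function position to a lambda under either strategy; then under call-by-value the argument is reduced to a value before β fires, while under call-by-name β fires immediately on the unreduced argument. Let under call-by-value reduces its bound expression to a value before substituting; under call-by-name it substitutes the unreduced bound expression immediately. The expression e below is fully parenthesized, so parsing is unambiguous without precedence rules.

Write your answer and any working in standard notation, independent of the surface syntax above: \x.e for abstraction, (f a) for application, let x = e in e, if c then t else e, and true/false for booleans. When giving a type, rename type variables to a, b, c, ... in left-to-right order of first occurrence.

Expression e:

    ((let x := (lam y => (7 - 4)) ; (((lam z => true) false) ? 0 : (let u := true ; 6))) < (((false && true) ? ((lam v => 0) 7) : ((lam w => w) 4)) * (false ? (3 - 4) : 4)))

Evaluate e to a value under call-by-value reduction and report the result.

Trace:
step 0: ((let x = (\y.(7 - 4)) in (if ((\z.true) false) then 0 else (let u = true in 6))) < ((if (false && true) then ((\v.0) 7) else ((\w.w) 4)) * (if false then (3 - 4) else 4)))
step 1: [let@0] ((if ((\z.true) false) then 0 else (let u = true in 6)) < ((if (false && true) then ((\v.0) 7) else ((\w.w) 4)) * (if false then (3 - 4) else 4)))
step 2: [beta@0.0] ((if true then 0 else (let u = true in 6)) < ((if (false && true) then ((\v.0) 7) else ((\w.w) 4)) * (if false then (3 - 4) else 4)))
step 3: [if@0] (0 < ((if (false && true) then ((\v.0) 7) else ((\w.w) 4)) * (if false then (3 - 4) else 4)))
step 4: [delta@1.0.0] (0 < ((if false then ((\v.0) 7) else ((\w.w) 4)) * (if false then (3 - 4) else 4)))
step 5: [if@1.0] (0 < (((\w.w) 4) * (if false then (3 - 4) else 4)))
step 6: [beta@1.0] (0 < (4 * (if false then (3 - 4) else 4)))
step 7: [if@1.1] (0 < (4 * 4))
step 8: [delta@1] (0 < 16)
step 9: [delta@root] true

Answer: true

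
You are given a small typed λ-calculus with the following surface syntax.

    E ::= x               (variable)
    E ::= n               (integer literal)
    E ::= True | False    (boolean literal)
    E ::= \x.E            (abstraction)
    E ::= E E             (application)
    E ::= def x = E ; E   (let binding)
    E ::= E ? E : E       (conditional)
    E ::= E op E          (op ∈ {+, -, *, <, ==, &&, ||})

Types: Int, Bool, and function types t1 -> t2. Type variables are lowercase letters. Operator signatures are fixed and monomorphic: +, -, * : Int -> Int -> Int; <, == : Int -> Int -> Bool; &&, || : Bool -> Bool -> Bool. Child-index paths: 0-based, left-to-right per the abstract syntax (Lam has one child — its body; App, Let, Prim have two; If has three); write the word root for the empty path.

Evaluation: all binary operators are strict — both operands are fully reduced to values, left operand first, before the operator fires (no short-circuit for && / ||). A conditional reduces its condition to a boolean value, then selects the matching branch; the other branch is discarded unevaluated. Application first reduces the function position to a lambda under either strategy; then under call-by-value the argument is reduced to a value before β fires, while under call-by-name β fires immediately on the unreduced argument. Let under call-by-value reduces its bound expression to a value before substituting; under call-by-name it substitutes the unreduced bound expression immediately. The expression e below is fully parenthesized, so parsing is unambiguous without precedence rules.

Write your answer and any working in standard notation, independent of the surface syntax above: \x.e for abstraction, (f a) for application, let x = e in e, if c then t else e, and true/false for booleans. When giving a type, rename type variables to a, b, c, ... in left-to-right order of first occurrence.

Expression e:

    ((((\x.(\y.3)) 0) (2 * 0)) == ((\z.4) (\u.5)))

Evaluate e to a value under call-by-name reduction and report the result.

Answer: false

Derivation:
step 0: ((((\x.(\y.3)) 0) (2 * 0)) == ((\z.4) (\u.5)))
step 1: [beta@0.0] (((\y.3) (2 * 0)) == ((\z.4) (\u.5)))
step 2: [beta@0] (3 == ((\z.4) (\u.5)))
step 3: [beta@1] (3 == 4)
step 4: [delta@root] false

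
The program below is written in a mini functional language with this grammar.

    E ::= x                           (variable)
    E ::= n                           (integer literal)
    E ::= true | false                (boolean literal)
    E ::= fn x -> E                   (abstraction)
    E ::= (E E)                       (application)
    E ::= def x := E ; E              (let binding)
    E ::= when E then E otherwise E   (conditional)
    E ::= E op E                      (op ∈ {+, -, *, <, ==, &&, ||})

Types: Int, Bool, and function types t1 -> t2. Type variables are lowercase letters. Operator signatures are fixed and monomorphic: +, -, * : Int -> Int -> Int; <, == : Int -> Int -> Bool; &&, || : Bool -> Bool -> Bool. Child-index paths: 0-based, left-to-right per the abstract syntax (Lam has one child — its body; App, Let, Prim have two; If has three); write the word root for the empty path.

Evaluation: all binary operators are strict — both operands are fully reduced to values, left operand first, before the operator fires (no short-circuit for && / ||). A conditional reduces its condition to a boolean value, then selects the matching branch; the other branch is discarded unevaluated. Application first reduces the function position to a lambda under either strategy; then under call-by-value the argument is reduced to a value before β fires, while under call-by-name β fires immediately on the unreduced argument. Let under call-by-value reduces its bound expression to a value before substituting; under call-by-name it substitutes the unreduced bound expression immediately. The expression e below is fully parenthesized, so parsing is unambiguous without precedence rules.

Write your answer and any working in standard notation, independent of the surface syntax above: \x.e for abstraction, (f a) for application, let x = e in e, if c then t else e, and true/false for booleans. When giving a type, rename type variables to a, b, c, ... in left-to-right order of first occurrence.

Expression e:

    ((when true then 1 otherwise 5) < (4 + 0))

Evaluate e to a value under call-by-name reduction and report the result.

Working:
step 0: ((if true then 1 else 5) < (4 + 0))
step 1: [if@0] (1 < (4 + 0))
step 2: [delta@1] (1 < 4)
step 3: [delta@root] true

Answer: true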